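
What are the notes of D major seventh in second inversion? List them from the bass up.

Spelling D major seventh: D–F#–A–C#. In second inversion the fifth is bass, giving A, C#, D, F# from the bottom.

A, C#, D, F#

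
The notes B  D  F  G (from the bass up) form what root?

B, D, F, G are the tones of a G dominant seventh chord (G–B–D–F), making G the root.

G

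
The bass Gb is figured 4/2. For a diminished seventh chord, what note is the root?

The figures 4/2 mean the seventh of the chord is in the bass. If Gb is the seventh of a diminished seventh chord, the root is A (chord tones A–C–Eb–Gb).

A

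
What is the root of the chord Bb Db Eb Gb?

Eb

The distinct letter names are Bb, Db, Eb, Gb. Arranged as a stack of thirds they read Eb–Gb–Bb–Db, so Eb is the root (an Eb minor seventh chord).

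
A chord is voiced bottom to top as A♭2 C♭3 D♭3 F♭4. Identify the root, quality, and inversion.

Db minor seventh, second inversion

The distinct note names are Ab, Cb, Db, Fb. Stacked in thirds they read Db–Fb–Ab–Cb, which is a minor seventh chord on Db.
Ab is the fifth of Db minor seventh; fifth in the bass means second inversion (figured bass 4/3).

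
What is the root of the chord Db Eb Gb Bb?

Db, Eb, Gb, Bb are the tones of an Eb minor seventh chord (Eb–Gb–Bb–Db), making Eb the root.

Eb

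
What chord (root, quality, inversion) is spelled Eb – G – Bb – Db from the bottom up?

The pitch classes Eb, G, Bb, Db arrange in thirds as Eb–G–Bb–Db: an Eb dominant seventh chord.
With the root (Eb) in the bass, the chord is in root position (figured bass 7).

Eb dominant seventh, root position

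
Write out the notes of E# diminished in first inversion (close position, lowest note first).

G#, B, E#

The chord tones are E#–G#–B. With the third (G#) lowest for first inversion: G#, B, E#.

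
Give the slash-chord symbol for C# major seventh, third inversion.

Third inversion of C# major seventh has the seventh (B#) in the bass. As a slash chord: C#maj7/B#.

C#maj7/B#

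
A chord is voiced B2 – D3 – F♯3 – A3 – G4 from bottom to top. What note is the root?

The distinct letter names are B, D, F#, A, G. Arranged as a stack of thirds they read G–B–D–F#–A, so G is the root (a G major ninth chord).

G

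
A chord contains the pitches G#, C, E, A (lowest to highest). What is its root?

The distinct letter names are G#, C, E, A. Arranged as a stack of thirds they read A–C–E–G#, so A is the root (an A minor-major seventh chord).

A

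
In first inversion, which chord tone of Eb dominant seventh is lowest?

G

The third of Eb dominant seventh (Eb–G–Bb–Db) is G; that is the bass in first inversion.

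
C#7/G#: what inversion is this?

second inversion

C#7/G# means C# dominant seventh with G# in the bass. G# is the fifth of C# dominant seventh (C#–E#–G#–B), so this is second inversion.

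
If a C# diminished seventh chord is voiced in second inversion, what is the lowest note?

In second inversion the fifth is lowest. For C# diminished seventh (C#–E–G–Bb) that is G.

G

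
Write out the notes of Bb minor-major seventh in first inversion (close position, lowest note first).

Db, F, A, Bb

Spelling Bb minor-major seventh: Bb–Db–F–A. In first inversion the third is bass, giving Db, F, A, Bb from the bottom.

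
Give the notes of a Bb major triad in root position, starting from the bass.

The chord tones are Bb–D–F. With the root (Bb) lowest for root position: Bb, D, F.

Bb, D, F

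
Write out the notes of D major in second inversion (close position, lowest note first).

A, D, F#

Spelling D major: D–F#–A. In second inversion the fifth is bass, giving A, D, F# from the bottom.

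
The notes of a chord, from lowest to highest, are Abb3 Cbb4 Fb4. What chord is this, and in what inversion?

Fb diminished, first inversion

The distinct note names are Abb, Cbb, Fb. Stacked in thirds they read Fb–Abb–Cbb, which is a diminished triad on Fb.
The lowest note is Abb, the third of the chord, so this is first inversion (figured bass 6).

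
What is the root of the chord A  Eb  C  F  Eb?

The distinct letter names are A, Eb, C, F. Arranged as a stack of thirds they read F–A–C–Eb, so F is the root (an F dominant seventh chord).

F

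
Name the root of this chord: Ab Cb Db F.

Reordering Ab, Cb, Db, F into stacked thirds gives Db–F–Ab–Cb; the bottom of that stack, Db, is the root.

Db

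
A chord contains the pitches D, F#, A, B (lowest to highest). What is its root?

B

The distinct letter names are D, F#, A, B. Arranged as a stack of thirds they read B–D–F#–A, so B is the root (a B minor seventh chord).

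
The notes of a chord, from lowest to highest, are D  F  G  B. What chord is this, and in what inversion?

The distinct note names are D, F, G, B. Stacked in thirds they read G–B–D–F, which is a dominant seventh chord on G.
The lowest note is D, the fifth of the chord, so this is second inversion (figured bass 4/3).

G dominant seventh, second inversion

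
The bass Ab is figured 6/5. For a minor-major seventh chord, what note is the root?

The figures 6/5 mean the third of the chord is in the bass. If Ab is the third of a minor-major seventh chord, the root is F (chord tones F–Ab–C–E).

F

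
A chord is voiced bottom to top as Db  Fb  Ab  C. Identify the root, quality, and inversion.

Db minor-major seventh, root position

The pitch classes Db, Fb, Ab, C arrange in thirds as Db–Fb–Ab–C: a Db minor-major seventh chord.
With the root (Db) in the bass, the chord is in root position (figured bass 7).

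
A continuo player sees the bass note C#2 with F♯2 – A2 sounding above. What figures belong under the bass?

6/4

The notes C#, F#, A stack in thirds as F#–A–C# — an F# minor triad. The bass C# is the fifth, so this is second inversion: figured 6/4.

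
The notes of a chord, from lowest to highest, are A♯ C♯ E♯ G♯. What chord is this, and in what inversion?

A# minor seventh, root position

The pitch classes A#, C#, E#, G# arrange in thirds as A#–C#–E#–G#: an A# minor seventh chord.
A# is the root of A# minor seventh; root in the bass means root position (figured bass 7).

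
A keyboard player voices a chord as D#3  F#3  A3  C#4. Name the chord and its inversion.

D# half-diminished seventh, root position

The pitch classes D#, F#, A, C# arrange in thirds as D#–F#–A–C#: a D# half-diminished seventh chord.
With the root (D#) in the bass, the chord is in root position (figured bass 7).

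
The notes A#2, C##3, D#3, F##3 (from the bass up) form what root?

D#

A#, C##, D#, F## are the tones of a D# major seventh chord (D#–F##–A#–C##), making D# the root.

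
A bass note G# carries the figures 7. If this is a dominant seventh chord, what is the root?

The figures 7 mean the root of the chord is in the bass. If G# is the root of a dominant seventh chord, the root is G# (chord tones G#–B#–D#–F#).

G#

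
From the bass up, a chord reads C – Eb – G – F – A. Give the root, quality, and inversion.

F dominant ninth, second inversion

Reducing to letter names: C, Eb, G, F, A. These stack in thirds as F–A–C–Eb–G — an F dominant ninth chord.
With the fifth (C) in the bass, the chord is in second inversion.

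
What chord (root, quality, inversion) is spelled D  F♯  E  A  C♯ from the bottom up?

The distinct note names are D, F#, E, A, C#. Stacked in thirds they read D–F#–A–C#–E, which is a major ninth chord on D.
D is the root of D major ninth; root in the bass means root position.

D major ninth, root position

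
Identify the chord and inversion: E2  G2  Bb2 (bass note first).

E diminished, root position

Reducing to letter names: E, G, Bb. These stack in thirds as E–G–Bb — an E diminished triad.
With the root (E) in the bass, the chord is in root position (figured bass 5/3).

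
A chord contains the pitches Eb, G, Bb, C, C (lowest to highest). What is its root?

Reordering Eb, G, Bb, C into stacked thirds gives C–Eb–G–Bb; the bottom of that stack, C, is the root.

C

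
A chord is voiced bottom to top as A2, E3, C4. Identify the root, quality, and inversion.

The distinct note names are A, E, C. Stacked in thirds they read A–C–E, which is a minor triad on A.
The lowest note is A, the root of the chord, so this is root position (figured bass 5/3).

A minor, root position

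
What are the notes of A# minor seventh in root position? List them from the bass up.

A#, C#, E#, G#

Spelling A# minor seventh: A#–C#–E#–G#. In root position the root is bass, giving A#, C#, E#, G# from the bottom.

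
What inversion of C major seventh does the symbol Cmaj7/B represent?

third inversion

Cmaj7/B means C major seventh with B in the bass. B is the seventh of C major seventh (C–E–G–B), so this is third inversion.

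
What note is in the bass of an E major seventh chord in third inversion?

The seventh of E major seventh (E–G#–B–D#) is D#; that is the bass in third inversion.

D#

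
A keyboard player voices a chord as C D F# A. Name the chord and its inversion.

D dominant seventh, third inversion

The pitch classes C, D, F#, A arrange in thirds as D–F#–A–C: a D dominant seventh chord.
The lowest note is C, the seventh of the chord, so this is third inversion (figured bass 4/2).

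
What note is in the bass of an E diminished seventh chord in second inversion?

Bb

E diminished seventh is E–G–Bb–Db. Second inversion places the fifth in the bass: Bb.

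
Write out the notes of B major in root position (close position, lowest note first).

The chord tones are B–D#–F#. With the root (B) lowest for root position: B, D#, F#.

B, D#, F#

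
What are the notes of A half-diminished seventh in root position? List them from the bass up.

A, C, Eb, G

A half-diminished seventh is A–C–Eb–G. Root position puts the root (A) in the bass, with the remaining tones above: A, C, Eb, G.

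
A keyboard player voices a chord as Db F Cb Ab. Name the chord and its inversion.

Db dominant seventh, root position

The pitch classes Db, F, Cb, Ab arrange in thirds as Db–F–Ab–Cb: a Db dominant seventh chord.
With the root (Db) in the bass, the chord is in root position (figured bass 7).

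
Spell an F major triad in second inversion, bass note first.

Spelling F major: F–A–C. In second inversion the fifth is bass, giving C, F, A from the bottom.

C, F, A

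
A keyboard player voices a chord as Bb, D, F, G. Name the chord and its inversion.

The pitch classes Bb, D, F, G arrange in thirds as G–Bb–D–F: a G minor seventh chord.
Bb is the third of G minor seventh; third in the bass means first inversion (figured bass 6/5).

G minor seventh, first inversion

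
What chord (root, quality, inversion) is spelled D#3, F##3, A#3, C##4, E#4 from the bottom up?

D# major ninth, root position

The distinct note names are D#, F##, A#, C##, E#. Stacked in thirds they read D#–F##–A#–C##–E#, which is a major ninth chord on D#.
With the root (D#) in the bass, the chord is in root position.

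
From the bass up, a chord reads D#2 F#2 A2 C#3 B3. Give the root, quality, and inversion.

B dominant ninth, first inversion

The pitch classes D#, F#, A, C#, B arrange in thirds as B–D#–F#–A–C#: a B dominant ninth chord.
D# is the third of B dominant ninth; third in the bass means first inversion.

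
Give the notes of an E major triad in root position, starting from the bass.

E, G#, B

The chord tones are E–G#–B. With the root (E) lowest for root position: E, G#, B.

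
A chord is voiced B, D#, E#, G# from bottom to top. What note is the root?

E#

Reordering B, D#, E#, G# into stacked thirds gives E#–G#–B–D#; the bottom of that stack, E#, is the root.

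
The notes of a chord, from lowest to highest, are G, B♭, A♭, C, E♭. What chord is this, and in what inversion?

Ab major ninth, third inversion

Reducing to letter names: G, Bb, Ab, C, Eb. These stack in thirds as Ab–C–Eb–G–Bb — an Ab major ninth chord.
G is the seventh of Ab major ninth; seventh in the bass means third inversion.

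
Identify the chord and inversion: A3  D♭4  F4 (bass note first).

The distinct note names are A, Db, F. Stacked in thirds they read Db–F–A, which is an augmented triad on Db.
With the fifth (A) in the bass, the chord is in second inversion (figured bass 6/4).

Db augmented, second inversion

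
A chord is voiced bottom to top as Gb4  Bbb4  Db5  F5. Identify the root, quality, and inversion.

Gb minor-major seventh, root position

The pitch classes Gb, Bbb, Db, F arrange in thirds as Gb–Bbb–Db–F: a Gb minor-major seventh chord.
The lowest note is Gb, the root of the chord, so this is root position (figured bass 7).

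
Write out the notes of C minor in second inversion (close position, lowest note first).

Spelling C minor: C–Eb–G. In second inversion the fifth is bass, giving G, C, Eb from the bottom.

G, C, Eb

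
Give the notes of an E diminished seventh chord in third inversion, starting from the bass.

Db, E, G, Bb

The chord tones are E–G–Bb–Db. With the seventh (Db) lowest for third inversion: Db, E, G, Bb.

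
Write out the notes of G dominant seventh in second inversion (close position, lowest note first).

G dominant seventh is G–B–D–F. Second inversion puts the fifth (D) in the bass, with the remaining tones above: D, F, G, B.

D, F, G, B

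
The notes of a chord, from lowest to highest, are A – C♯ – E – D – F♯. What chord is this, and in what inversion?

The pitch classes A, C#, E, D, F# arrange in thirds as D–F#–A–C#–E: a D major ninth chord.
The lowest note is A, the fifth of the chord, so this is second inversion.

D major ninth, second inversion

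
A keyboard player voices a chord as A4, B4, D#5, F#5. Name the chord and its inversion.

The pitch classes A, B, D#, F# arrange in thirds as B–D#–F#–A: a B dominant seventh chord.
The lowest note is A, the seventh of the chord, so this is third inversion (figured bass 4/2).

B dominant seventh, third inversion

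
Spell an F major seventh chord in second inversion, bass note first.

C, E, F, A

F major seventh is F–A–C–E. Second inversion puts the fifth (C) in the bass, with the remaining tones above: C, E, F, A.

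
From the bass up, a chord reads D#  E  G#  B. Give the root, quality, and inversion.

E major seventh, third inversion

Reducing to letter names: D#, E, G#, B. These stack in thirds as E–G#–B–D# — an E major seventh chord.
D# is the seventh of E major seventh; seventh in the bass means third inversion (figured bass 4/2).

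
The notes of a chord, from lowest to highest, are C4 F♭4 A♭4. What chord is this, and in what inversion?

Fb augmented, second inversion

The pitch classes C, Fb, Ab arrange in thirds as Fb–Ab–C: an Fb augmented triad.
With the fifth (C) in the bass, the chord is in second inversion (figured bass 6/4).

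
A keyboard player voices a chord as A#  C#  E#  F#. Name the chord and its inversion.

Reducing to letter names: A#, C#, E#, F#. These stack in thirds as F#–A#–C#–E# — an F# major seventh chord.
The lowest note is A#, the third of the chord, so this is first inversion (figured bass 6/5).

F# major seventh, first inversion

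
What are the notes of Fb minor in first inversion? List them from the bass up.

Abb, Cb, Fb

The chord tones are Fb–Abb–Cb. With the third (Abb) lowest for first inversion: Abb, Cb, Fb.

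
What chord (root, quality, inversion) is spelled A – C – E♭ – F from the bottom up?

F dominant seventh, first inversion

The distinct note names are A, C, Eb, F. Stacked in thirds they read F–A–C–Eb, which is a dominant seventh chord on F.
A is the third of F dominant seventh; third in the bass means first inversion (figured bass 6/5).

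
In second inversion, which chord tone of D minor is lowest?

A

In second inversion the fifth is lowest. For D minor (D–F–A) that is A.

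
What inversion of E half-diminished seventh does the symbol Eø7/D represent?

third inversion

Eø7/D means E half-diminished seventh with D in the bass. D is the seventh of E half-diminished seventh (E–G–Bb–D), so this is third inversion.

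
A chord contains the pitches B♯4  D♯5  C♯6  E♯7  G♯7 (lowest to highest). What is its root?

C#

The distinct letter names are B#, D#, C#, E#, G#. Arranged as a stack of thirds they read C#–E#–G#–B#–D#, so C# is the root (a C# major ninth chord).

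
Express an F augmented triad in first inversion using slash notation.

First inversion of F augmented has the third (A) in the bass. As a slash chord: Faug/A.

Faug/A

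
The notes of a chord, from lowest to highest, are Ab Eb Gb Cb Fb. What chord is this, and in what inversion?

Fb major ninth, first inversion

The pitch classes Ab, Eb, Gb, Cb, Fb arrange in thirds as Fb–Ab–Cb–Eb–Gb: an Fb major ninth chord.
With the third (Ab) in the bass, the chord is in first inversion.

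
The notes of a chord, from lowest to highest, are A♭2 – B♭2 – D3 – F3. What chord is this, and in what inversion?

Bb dominant seventh, third inversion

Reducing to letter names: Ab, Bb, D, F. These stack in thirds as Bb–D–F–Ab — a Bb dominant seventh chord.
Ab is the seventh of Bb dominant seventh; seventh in the bass means third inversion (figured bass 4/2).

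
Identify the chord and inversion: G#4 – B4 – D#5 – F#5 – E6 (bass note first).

The distinct note names are G#, B, D#, F#, E. Stacked in thirds they read E–G#–B–D#–F#, which is a major ninth chord on E.
With the third (G#) in the bass, the chord is in first inversion.

E major ninth, first inversion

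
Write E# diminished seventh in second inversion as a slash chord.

Second inversion of E# diminished seventh has the fifth (B) in the bass. As a slash chord: E#dim7/B.

E#dim7/B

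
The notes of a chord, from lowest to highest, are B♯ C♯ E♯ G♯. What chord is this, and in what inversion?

C# major seventh, third inversion

The distinct note names are B#, C#, E#, G#. Stacked in thirds they read C#–E#–G#–B#, which is a major seventh chord on C#.
The lowest note is B#, the seventh of the chord, so this is third inversion (figured bass 4/2).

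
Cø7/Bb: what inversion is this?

third inversion

Cø7/Bb means C half-diminished seventh with Bb in the bass. Bb is the seventh of C half-diminished seventh (C–Eb–Gb–Bb), so this is third inversion.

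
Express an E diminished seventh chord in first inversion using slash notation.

First inversion of E diminished seventh has the third (G) in the bass. As a slash chord: Edim7/G.

Edim7/G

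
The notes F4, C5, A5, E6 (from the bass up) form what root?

F

Reordering F, C, A, E into stacked thirds gives F–A–C–E; the bottom of that stack, F, is the root.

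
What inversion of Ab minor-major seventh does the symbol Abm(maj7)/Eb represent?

Abm(maj7)/Eb means Ab minor-major seventh with Eb in the bass. Eb is the fifth of Ab minor-major seventh (Ab–Cb–Eb–G), so this is second inversion.

second inversion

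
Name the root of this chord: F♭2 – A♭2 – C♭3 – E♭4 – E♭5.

Fb

Fb, Ab, Cb, Eb are the tones of an Fb major seventh chord (Fb–Ab–Cb–Eb), making Fb the root.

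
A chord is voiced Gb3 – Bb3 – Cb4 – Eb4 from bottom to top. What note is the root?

Cb

The distinct letter names are Gb, Bb, Cb, Eb. Arranged as a stack of thirds they read Cb–Eb–Gb–Bb, so Cb is the root (a Cb major seventh chord).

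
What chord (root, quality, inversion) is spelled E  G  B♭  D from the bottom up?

The pitch classes E, G, Bb, D arrange in thirds as E–G–Bb–D: an E half-diminished seventh chord.
E is the root of E half-diminished seventh; root in the bass means root position (figured bass 7).

E half-diminished seventh, root position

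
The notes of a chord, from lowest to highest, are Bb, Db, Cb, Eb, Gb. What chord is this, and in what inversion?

Reducing to letter names: Bb, Db, Cb, Eb, Gb. These stack in thirds as Cb–Eb–Gb–Bb–Db — a Cb major ninth chord.
The lowest note is Bb, the seventh of the chord, so this is third inversion.

Cb major ninth, third inversion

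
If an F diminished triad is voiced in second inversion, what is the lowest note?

Cb

In second inversion the fifth is lowest. For F diminished (F–Ab–Cb) that is Cb.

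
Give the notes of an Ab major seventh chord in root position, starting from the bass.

Spelling Ab major seventh: Ab–C–Eb–G. In root position the root is bass, giving Ab, C, Eb, G from the bottom.

Ab, C, Eb, G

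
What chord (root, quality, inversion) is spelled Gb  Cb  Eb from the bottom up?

Cb major, second inversion

The distinct note names are Gb, Cb, Eb. Stacked in thirds they read Cb–Eb–Gb, which is a major triad on Cb.
The lowest note is Gb, the fifth of the chord, so this is second inversion (figured bass 6/4).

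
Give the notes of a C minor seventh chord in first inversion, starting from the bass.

Eb, G, Bb, C

Spelling C minor seventh: C–Eb–G–Bb. In first inversion the third is bass, giving Eb, G, Bb, C from the bottom.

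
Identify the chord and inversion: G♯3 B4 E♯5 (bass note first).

The pitch classes G#, B, E# arrange in thirds as E#–G#–B: an E# diminished triad.
G# is the third of E# diminished; third in the bass means first inversion (figured bass 6).

E# diminished, first inversion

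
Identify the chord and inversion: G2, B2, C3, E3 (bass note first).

Reducing to letter names: G, B, C, E. These stack in thirds as C–E–G–B — a C major seventh chord.
With the fifth (G) in the bass, the chord is in second inversion (figured bass 4/3).

C major seventh, second inversion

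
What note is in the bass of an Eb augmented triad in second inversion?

Eb augmented is Eb–G–B. Second inversion places the fifth in the bass: B.

B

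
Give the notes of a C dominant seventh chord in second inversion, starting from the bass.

The chord tones are C–E–G–Bb. With the fifth (G) lowest for second inversion: G, Bb, C, E.

G, Bb, C, E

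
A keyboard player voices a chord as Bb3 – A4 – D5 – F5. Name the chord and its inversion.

The distinct note names are Bb, A, D, F. Stacked in thirds they read Bb–D–F–A, which is a major seventh chord on Bb.
The lowest note is Bb, the root of the chord, so this is root position (figured bass 7).

Bb major seventh, root position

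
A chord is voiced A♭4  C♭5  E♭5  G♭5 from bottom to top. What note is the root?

Reordering Ab, Cb, Eb, Gb into stacked thirds gives Ab–Cb–Eb–Gb; the bottom of that stack, Ab, is the root.

Ab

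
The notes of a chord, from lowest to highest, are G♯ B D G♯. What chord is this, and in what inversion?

The pitch classes G#, B, D arrange in thirds as G#–B–D: a G# diminished triad.
The lowest note is G#, the root of the chord, so this is root position (figured bass 5/3).

G# diminished, root position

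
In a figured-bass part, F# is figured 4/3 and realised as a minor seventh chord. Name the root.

B

The figures 4/3 mean the fifth of the chord is in the bass. If F# is the fifth of a minor seventh chord, the root is B (chord tones B–D–F#–A).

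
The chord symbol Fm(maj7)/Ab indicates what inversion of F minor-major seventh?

Fm(maj7)/Ab means F minor-major seventh with Ab in the bass. Ab is the third of F minor-major seventh (F–Ab–C–E), so this is first inversion.

first inversion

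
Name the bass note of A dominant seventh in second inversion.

E

The fifth of A dominant seventh (A–C#–E–G) is E; that is the bass in second inversion.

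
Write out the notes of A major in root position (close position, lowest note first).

The chord tones are A–C#–E. With the root (A) lowest for root position: A, C#, E.

A, C#, E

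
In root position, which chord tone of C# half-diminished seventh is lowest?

C# half-diminished seventh is C#–E–G–B. Root position places the root in the bass: C#.

C#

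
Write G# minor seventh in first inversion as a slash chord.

G#m7/B

First inversion of G# minor seventh has the third (B) in the bass. As a slash chord: G#m7/B.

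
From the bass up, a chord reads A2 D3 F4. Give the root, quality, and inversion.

The distinct note names are A, D, F. Stacked in thirds they read D–F–A, which is a minor triad on D.
The lowest note is A, the fifth of the chord, so this is second inversion (figured bass 6/4).

D minor, second inversion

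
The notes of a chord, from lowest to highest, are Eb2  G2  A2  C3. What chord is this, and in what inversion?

The pitch classes Eb, G, A, C arrange in thirds as A–C–Eb–G: an A half-diminished seventh chord.
Eb is the fifth of A half-diminished seventh; fifth in the bass means second inversion (figured bass 4/3).

A half-diminished seventh, second inversion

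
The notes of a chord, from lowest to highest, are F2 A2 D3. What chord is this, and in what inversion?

Reducing to letter names: F, A, D. These stack in thirds as D–F–A — a D minor triad.
With the third (F) in the bass, the chord is in first inversion (figured bass 6).

D minor, first inversion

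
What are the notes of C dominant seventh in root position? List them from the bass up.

Spelling C dominant seventh: C–E–G–Bb. In root position the root is bass, giving C, E, G, Bb from the bottom.

C, E, G, Bb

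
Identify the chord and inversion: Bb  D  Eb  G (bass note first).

The pitch classes Bb, D, Eb, G arrange in thirds as Eb–G–Bb–D: an Eb major seventh chord.
The lowest note is Bb, the fifth of the chord, so this is second inversion (figured bass 4/3).

Eb major seventh, second inversion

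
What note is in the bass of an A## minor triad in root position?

A##

The root of A## minor (A##–C##–E##) is A##; that is the bass in root position.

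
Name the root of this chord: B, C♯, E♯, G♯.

Reordering B, C#, E#, G# into stacked thirds gives C#–E#–G#–B; the bottom of that stack, C#, is the root.

C#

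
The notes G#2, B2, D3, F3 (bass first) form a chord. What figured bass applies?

The notes G#, B, D, F stack in thirds as G#–B–D–F — a G# diminished seventh chord. The bass G# is the root, so this is root position: figured 7.

7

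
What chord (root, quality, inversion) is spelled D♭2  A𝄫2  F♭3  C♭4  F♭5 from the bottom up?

Db half-diminished seventh, root position

Reducing to letter names: Db, Abb, Fb, Cb. These stack in thirds as Db–Fb–Abb–Cb — a Db half-diminished seventh chord.
Db is the root of Db half-diminished seventh; root in the bass means root position (figured bass 7).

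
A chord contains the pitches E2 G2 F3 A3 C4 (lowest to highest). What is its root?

The distinct letter names are E, G, F, A, C. Arranged as a stack of thirds they read F–A–C–E–G, so F is the root (an F major ninth chord).

F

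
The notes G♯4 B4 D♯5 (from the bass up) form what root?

G#

G#, B, D# are the tones of a G# minor triad (G#–B–D#), making G# the root.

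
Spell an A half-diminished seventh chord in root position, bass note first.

A, C, Eb, G

The chord tones are A–C–Eb–G. With the root (A) lowest for root position: A, C, Eb, G.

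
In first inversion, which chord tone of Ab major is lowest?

C

The third of Ab major (Ab–C–Eb) is C; that is the bass in first inversion.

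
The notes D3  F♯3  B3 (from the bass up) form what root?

The distinct letter names are D, F#, B. Arranged as a stack of thirds they read B–D–F#, so B is the root (a B minor triad).

B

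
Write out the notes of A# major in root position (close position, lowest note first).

A#, C##, E#

Spelling A# major: A#–C##–E#. In root position the root is bass, giving A#, C##, E# from the bottom.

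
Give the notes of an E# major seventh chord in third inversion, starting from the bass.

D##, E#, G##, B#

E# major seventh is E#–G##–B#–D##. Third inversion puts the seventh (D##) in the bass, with the remaining tones above: D##, E#, G##, B#.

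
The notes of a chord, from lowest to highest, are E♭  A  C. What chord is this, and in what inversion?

The pitch classes Eb, A, C arrange in thirds as A–C–Eb: an A diminished triad.
The lowest note is Eb, the fifth of the chord, so this is second inversion (figured bass 6/4).

A diminished, second inversion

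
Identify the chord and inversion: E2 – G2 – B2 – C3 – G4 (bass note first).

The pitch classes E, G, B, C arrange in thirds as C–E–G–B: a C major seventh chord.
The lowest note is E, the third of the chord, so this is first inversion (figured bass 6/5).

C major seventh, first inversion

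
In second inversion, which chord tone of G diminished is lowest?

Db

G diminished is G–Bb–Db. Second inversion places the fifth in the bass: Db.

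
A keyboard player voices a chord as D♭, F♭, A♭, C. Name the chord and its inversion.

Db minor-major seventh, root position

The distinct note names are Db, Fb, Ab, C. Stacked in thirds they read Db–Fb–Ab–C, which is a minor-major seventh chord on Db.
The lowest note is Db, the root of the chord, so this is root position (figured bass 7).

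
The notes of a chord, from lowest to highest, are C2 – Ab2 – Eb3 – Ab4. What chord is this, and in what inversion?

Reducing to letter names: C, Ab, Eb. These stack in thirds as Ab–C–Eb — an Ab major triad.
With the third (C) in the bass, the chord is in first inversion (figured bass 6).

Ab major, first inversion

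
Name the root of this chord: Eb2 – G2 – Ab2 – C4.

Eb, G, Ab, C are the tones of an Ab major seventh chord (Ab–C–Eb–G), making Ab the root.

Ab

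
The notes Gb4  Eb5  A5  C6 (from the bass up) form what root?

Reordering Gb, Eb, A, C into stacked thirds gives A–C–Eb–Gb; the bottom of that stack, A, is the root.

A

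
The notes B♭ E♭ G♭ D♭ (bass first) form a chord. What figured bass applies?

4/3

The notes Bb, Eb, Gb, Db stack in thirds as Eb–Gb–Bb–Db — an Eb minor seventh chord. The bass Bb is the fifth, so this is second inversion: figured 4/3.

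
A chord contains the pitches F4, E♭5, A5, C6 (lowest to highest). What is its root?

F, Eb, A, C are the tones of an F dominant seventh chord (F–A–C–Eb), making F the root.

F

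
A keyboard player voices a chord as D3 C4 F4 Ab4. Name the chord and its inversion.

Reducing to letter names: D, C, F, Ab. These stack in thirds as D–F–Ab–C — a D half-diminished seventh chord.
With the root (D) in the bass, the chord is in root position (figured bass 7).

D half-diminished seventh, root position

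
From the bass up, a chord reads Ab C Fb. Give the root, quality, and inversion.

Fb augmented, first inversion

Reducing to letter names: Ab, C, Fb. These stack in thirds as Fb–Ab–C — an Fb augmented triad.
Ab is the third of Fb augmented; third in the bass means first inversion (figured bass 6).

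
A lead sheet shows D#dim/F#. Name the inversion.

first inversion

D#dim/F# means D# diminished with F# in the bass. F# is the third of D# diminished (D#–F#–A), so this is first inversion.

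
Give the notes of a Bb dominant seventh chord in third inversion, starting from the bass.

Ab, Bb, D, F

Spelling Bb dominant seventh: Bb–D–F–Ab. In third inversion the seventh is bass, giving Ab, Bb, D, F from the bottom.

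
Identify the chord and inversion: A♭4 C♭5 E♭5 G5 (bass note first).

Ab minor-major seventh, root position

Reducing to letter names: Ab, Cb, Eb, G. These stack in thirds as Ab–Cb–Eb–G — an Ab minor-major seventh chord.
With the root (Ab) in the bass, the chord is in root position (figured bass 7).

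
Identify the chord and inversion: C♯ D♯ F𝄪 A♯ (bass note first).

D# dominant seventh, third inversion

The pitch classes C#, D#, F##, A# arrange in thirds as D#–F##–A#–C#: a D# dominant seventh chord.
The lowest note is C#, the seventh of the chord, so this is third inversion (figured bass 4/2).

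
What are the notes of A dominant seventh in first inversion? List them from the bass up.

The chord tones are A–C#–E–G. With the third (C#) lowest for first inversion: C#, E, G, A.

C#, E, G, A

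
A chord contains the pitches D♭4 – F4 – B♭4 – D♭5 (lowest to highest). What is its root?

The distinct letter names are Db, F, Bb. Arranged as a stack of thirds they read Bb–Db–F, so Bb is the root (a Bb minor triad).

Bb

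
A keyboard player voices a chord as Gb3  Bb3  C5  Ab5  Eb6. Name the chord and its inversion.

Ab dominant ninth, third inversion

Reducing to letter names: Gb, Bb, C, Ab, Eb. These stack in thirds as Ab–C–Eb–Gb–Bb — an Ab dominant ninth chord.
The lowest note is Gb, the seventh of the chord, so this is third inversion.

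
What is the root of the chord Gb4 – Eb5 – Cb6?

The distinct letter names are Gb, Eb, Cb. Arranged as a stack of thirds they read Cb–Eb–Gb, so Cb is the root (a Cb major triad).

Cb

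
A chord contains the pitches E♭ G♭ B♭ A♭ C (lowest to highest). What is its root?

The distinct letter names are Eb, Gb, Bb, Ab, C. Arranged as a stack of thirds they read Ab–C–Eb–Gb–Bb, so Ab is the root (an Ab dominant ninth chord).

Ab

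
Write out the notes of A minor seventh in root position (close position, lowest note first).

Spelling A minor seventh: A–C–E–G. In root position the root is bass, giving A, C, E, G from the bottom.

A, C, E, G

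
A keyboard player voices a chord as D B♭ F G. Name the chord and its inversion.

G minor seventh, second inversion

The pitch classes D, Bb, F, G arrange in thirds as G–Bb–D–F: a G minor seventh chord.
The lowest note is D, the fifth of the chord, so this is second inversion (figured bass 4/3).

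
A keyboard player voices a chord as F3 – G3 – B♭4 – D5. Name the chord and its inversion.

G minor seventh, third inversion

The distinct note names are F, G, Bb, D. Stacked in thirds they read G–Bb–D–F, which is a minor seventh chord on G.
F is the seventh of G minor seventh; seventh in the bass means third inversion (figured bass 4/2).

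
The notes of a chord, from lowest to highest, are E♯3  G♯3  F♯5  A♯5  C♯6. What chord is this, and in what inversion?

Reducing to letter names: E#, G#, F#, A#, C#. These stack in thirds as F#–A#–C#–E#–G# — an F# major ninth chord.
The lowest note is E#, the seventh of the chord, so this is third inversion.

F# major ninth, third inversion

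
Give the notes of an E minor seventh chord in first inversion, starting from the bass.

G, B, D, E

E minor seventh is E–G–B–D. First inversion puts the third (G) in the bass, with the remaining tones above: G, B, D, E.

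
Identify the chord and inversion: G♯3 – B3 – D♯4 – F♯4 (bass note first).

G# minor seventh, root position

The distinct note names are G#, B, D#, F#. Stacked in thirds they read G#–B–D#–F#, which is a minor seventh chord on G#.
With the root (G#) in the bass, the chord is in root position (figured bass 7).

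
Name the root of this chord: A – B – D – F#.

A, B, D, F# are the tones of a B minor seventh chord (B–D–F#–A), making B the root.

B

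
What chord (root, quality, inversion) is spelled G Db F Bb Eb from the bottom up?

The pitch classes G, Db, F, Bb, Eb arrange in thirds as Eb–G–Bb–Db–F: an Eb dominant ninth chord.
G is the third of Eb dominant ninth; third in the bass means first inversion.

Eb dominant ninth, first inversion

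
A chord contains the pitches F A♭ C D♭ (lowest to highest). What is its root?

The distinct letter names are F, Ab, C, Db. Arranged as a stack of thirds they read Db–F–Ab–C, so Db is the root (a Db major seventh chord).

Db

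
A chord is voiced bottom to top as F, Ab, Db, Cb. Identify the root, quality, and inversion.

The pitch classes F, Ab, Db, Cb arrange in thirds as Db–F–Ab–Cb: a Db dominant seventh chord.
F is the third of Db dominant seventh; third in the bass means first inversion (figured bass 6/5).

Db dominant seventh, first inversion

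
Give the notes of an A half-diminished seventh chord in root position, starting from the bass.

A half-diminished seventh is A–C–Eb–G. Root position puts the root (A) in the bass, with the remaining tones above: A, C, Eb, G.

A, C, Eb, G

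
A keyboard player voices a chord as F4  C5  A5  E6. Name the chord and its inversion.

The distinct note names are F, C, A, E. Stacked in thirds they read F–A–C–E, which is a major seventh chord on F.
F is the root of F major seventh; root in the bass means root position (figured bass 7).

F major seventh, root position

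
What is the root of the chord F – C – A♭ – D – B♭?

Bb

The distinct letter names are F, C, Ab, D, Bb. Arranged as a stack of thirds they read Bb–D–F–Ab–C, so Bb is the root (a Bb dominant ninth chord).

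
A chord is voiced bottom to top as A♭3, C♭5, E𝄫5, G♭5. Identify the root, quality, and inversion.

Reducing to letter names: Ab, Cb, Ebb, Gb. These stack in thirds as Ab–Cb–Ebb–Gb — an Ab half-diminished seventh chord.
The lowest note is Ab, the root of the chord, so this is root position (figured bass 7).

Ab half-diminished seventh, root position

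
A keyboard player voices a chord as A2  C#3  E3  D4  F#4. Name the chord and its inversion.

D major ninth, second inversion

The distinct note names are A, C#, E, D, F#. Stacked in thirds they read D–F#–A–C#–E, which is a major ninth chord on D.
The lowest note is A, the fifth of the chord, so this is second inversion.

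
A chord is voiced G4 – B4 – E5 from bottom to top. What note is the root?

G, B, E are the tones of an E minor triad (E–G–B), making E the root.

E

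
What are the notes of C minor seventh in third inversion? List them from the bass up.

Bb, C, Eb, G

C minor seventh is C–Eb–G–Bb. Third inversion puts the seventh (Bb) in the bass, with the remaining tones above: Bb, C, Eb, G.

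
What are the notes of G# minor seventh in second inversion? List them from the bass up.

D#, F#, G#, B

The chord tones are G#–B–D#–F#. With the fifth (D#) lowest for second inversion: D#, F#, G#, B.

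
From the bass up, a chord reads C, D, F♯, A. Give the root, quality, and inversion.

The distinct note names are C, D, F#, A. Stacked in thirds they read D–F#–A–C, which is a dominant seventh chord on D.
C is the seventh of D dominant seventh; seventh in the bass means third inversion (figured bass 4/2).

D dominant seventh, third inversion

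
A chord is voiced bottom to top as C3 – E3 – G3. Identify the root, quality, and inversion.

The distinct note names are C, E, G. Stacked in thirds they read C–E–G, which is a major triad on C.
The lowest note is C, the root of the chord, so this is root position (figured bass 5/3).

C major, root position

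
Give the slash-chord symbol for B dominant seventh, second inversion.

Second inversion of B dominant seventh has the fifth (F#) in the bass. As a slash chord: B7/F#.

B7/F#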